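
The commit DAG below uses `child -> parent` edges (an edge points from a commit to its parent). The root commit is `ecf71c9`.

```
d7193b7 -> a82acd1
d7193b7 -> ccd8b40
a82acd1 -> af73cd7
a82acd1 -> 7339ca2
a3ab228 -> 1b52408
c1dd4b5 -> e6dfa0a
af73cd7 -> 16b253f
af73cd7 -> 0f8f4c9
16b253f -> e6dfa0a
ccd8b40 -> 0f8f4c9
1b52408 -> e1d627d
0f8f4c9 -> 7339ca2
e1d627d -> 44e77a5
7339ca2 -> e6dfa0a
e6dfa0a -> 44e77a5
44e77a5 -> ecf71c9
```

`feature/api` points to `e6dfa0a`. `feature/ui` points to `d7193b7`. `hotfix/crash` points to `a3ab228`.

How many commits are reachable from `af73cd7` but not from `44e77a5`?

5

Reachable from af73cd7: {0f8f4c9, 16b253f, 44e77a5, 7339ca2, af73cd7, e6dfa0a, ecf71c9}.
Reachable from 44e77a5: {44e77a5, ecf71c9}.
In af73cd7's history but not 44e77a5's: {0f8f4c9, 16b253f, 7339ca2, af73cd7, e6dfa0a} — 5 commits.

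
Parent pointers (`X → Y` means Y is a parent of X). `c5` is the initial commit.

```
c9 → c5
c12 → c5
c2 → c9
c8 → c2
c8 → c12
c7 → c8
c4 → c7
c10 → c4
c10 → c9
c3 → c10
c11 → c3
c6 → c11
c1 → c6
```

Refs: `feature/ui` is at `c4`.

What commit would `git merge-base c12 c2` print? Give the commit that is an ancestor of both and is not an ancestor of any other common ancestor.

Ancestors of c12: {c12, c5}.
Ancestors of c2: {c2, c5, c9}.
Common ancestors: {c5}.
The only common ancestor is c5, so it is the merge base.

c5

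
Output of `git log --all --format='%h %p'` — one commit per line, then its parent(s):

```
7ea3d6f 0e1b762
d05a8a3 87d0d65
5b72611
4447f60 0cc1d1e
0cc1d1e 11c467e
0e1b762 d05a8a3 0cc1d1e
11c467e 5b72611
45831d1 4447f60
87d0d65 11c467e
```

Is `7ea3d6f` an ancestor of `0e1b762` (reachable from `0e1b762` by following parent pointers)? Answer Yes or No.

Ancestors of 0e1b762: {0cc1d1e, 0e1b762, 11c467e, 5b72611, 87d0d65, d05a8a3}.
7ea3d6f is not in that set, so it is not an ancestor of 0e1b762.

No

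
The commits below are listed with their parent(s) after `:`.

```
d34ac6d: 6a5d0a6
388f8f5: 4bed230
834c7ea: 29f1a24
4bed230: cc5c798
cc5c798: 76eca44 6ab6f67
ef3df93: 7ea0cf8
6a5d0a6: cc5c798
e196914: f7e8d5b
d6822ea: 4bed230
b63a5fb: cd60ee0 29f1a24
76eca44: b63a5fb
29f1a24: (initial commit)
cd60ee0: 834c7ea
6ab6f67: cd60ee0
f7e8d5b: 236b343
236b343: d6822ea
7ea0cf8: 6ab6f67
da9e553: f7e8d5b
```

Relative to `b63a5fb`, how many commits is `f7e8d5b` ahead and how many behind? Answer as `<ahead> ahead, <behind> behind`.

7 ahead, 0 behind

Reachable from f7e8d5b: {236b343, 29f1a24, 4bed230, 6ab6f67, 76eca44, 834c7ea, b63a5fb, cc5c798, cd60ee0, d6822ea, f7e8d5b}.
Reachable from b63a5fb: {29f1a24, 834c7ea, b63a5fb, cd60ee0}.
Only in f7e8d5b's history (ahead): {236b343, 4bed230, 6ab6f67, 76eca44, cc5c798, d6822ea, f7e8d5b} — 7.
Only in b63a5fb's history (behind): {} — 0.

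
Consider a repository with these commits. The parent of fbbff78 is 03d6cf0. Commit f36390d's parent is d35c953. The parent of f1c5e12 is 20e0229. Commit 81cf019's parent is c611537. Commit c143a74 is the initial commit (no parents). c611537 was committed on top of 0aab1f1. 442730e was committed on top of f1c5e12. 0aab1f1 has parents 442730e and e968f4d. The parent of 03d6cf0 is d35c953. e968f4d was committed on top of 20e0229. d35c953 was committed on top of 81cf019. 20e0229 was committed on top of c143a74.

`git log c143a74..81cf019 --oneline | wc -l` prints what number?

Reachable from 81cf019: {0aab1f1, 20e0229, 442730e, 81cf019, c143a74, c611537, e968f4d, f1c5e12}.
Reachable from c143a74: {c143a74}.
In 81cf019's history but not c143a74's: {0aab1f1, 20e0229, 442730e, 81cf019, c611537, e968f4d, f1c5e12} — 7 commits.

7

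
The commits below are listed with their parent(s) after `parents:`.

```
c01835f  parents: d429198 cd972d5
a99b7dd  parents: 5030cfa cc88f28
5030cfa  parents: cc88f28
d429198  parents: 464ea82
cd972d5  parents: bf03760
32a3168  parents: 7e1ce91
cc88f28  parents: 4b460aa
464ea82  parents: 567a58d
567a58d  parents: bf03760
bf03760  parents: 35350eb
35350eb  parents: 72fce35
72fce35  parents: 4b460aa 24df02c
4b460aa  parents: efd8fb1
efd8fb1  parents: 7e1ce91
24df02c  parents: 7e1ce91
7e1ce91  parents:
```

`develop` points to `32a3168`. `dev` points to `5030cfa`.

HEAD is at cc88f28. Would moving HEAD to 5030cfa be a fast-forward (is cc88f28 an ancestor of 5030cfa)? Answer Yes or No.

A fast-forward from cc88f28 to 5030cfa is possible iff cc88f28 is an ancestor of 5030cfa.
Ancestors of 5030cfa: {4b460aa, 5030cfa, 7e1ce91, cc88f28, efd8fb1}.
cc88f28 is among them, so fast-forward is possible.

Yes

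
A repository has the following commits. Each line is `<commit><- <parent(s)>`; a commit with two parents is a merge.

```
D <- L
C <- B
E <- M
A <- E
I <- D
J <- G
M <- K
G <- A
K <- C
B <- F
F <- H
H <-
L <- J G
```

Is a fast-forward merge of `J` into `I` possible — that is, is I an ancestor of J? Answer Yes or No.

A fast-forward from I to J is possible iff I is an ancestor of J.
Ancestors of J: {A, B, C, E, F, G, H, J, K, M}.
I is not among them, so fast-forward is not possible.

No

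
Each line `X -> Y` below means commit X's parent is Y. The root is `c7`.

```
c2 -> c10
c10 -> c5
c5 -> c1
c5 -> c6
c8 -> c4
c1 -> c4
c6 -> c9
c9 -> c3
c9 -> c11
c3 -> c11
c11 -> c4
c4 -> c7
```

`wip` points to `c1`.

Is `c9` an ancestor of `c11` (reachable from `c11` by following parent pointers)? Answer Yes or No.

No

Ancestors of c11: {c11, c4, c7}.
c9 is not in that set, so it is not an ancestor of c11.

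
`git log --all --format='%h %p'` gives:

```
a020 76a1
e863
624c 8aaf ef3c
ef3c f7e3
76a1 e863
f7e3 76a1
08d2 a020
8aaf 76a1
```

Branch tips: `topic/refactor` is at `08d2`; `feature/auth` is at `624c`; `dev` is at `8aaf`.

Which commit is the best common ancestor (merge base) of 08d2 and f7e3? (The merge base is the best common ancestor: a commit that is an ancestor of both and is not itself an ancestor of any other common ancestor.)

Ancestors of 08d2: {08d2, 76a1, a020, e863}.
Ancestors of f7e3: {76a1, e863, f7e3}.
Common ancestors: {76a1, e863}.
Among these, 76a1 is not an ancestor of any other common ancestor — it is the merge base.

76a1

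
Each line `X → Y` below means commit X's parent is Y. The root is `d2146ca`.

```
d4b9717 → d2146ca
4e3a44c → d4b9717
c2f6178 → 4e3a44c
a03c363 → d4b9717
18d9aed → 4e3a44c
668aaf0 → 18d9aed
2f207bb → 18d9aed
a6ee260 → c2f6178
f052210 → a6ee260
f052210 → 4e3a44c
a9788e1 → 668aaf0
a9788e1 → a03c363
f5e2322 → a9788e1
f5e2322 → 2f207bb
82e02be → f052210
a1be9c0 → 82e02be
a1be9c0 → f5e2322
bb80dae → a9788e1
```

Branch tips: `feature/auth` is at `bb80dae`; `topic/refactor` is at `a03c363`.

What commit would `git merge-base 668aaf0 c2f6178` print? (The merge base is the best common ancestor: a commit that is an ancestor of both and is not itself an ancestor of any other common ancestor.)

Ancestors of 668aaf0: {18d9aed, 4e3a44c, 668aaf0, d2146ca, d4b9717}.
Ancestors of c2f6178: {4e3a44c, c2f6178, d2146ca, d4b9717}.
Common ancestors: {4e3a44c, d2146ca, d4b9717}.
Among these, 4e3a44c is not an ancestor of any other common ancestor — it is the merge base.

4e3a44c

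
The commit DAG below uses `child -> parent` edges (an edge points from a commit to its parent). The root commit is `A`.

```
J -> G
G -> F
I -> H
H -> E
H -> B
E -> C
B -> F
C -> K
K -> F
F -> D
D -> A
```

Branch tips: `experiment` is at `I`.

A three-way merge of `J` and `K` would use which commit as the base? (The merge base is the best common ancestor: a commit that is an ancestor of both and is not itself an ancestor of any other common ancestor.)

Ancestors of J: {A, D, F, G, J}.
Ancestors of K: {A, D, F, K}.
Common ancestors: {A, D, F}.
Among these, F is not an ancestor of any other common ancestor — it is the merge base.

F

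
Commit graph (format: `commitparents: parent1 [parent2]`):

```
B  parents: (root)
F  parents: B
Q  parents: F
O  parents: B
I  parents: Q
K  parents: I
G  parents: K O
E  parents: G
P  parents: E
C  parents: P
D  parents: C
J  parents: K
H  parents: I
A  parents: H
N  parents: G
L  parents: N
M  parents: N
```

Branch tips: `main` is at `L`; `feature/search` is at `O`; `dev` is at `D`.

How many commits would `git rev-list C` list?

Walking parent pointers from C: reachable set = {B, C, E, F, G, I, K, O, P, Q}.
That is 10 commits.

10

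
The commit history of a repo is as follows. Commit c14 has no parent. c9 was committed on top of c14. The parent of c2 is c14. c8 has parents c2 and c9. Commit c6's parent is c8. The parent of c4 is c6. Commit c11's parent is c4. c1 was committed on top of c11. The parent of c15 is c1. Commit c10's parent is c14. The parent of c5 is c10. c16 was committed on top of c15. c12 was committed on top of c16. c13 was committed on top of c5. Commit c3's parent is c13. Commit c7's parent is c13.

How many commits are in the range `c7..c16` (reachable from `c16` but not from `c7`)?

Reachable from c16: {c1, c11, c14, c15, c16, c2, c4, c6, c8, c9}.
Reachable from c7: {c10, c13, c14, c5, c7}.
In c16's history but not c7's: {c1, c11, c15, c16, c2, c4, c6, c8, c9} — 9 commits.

9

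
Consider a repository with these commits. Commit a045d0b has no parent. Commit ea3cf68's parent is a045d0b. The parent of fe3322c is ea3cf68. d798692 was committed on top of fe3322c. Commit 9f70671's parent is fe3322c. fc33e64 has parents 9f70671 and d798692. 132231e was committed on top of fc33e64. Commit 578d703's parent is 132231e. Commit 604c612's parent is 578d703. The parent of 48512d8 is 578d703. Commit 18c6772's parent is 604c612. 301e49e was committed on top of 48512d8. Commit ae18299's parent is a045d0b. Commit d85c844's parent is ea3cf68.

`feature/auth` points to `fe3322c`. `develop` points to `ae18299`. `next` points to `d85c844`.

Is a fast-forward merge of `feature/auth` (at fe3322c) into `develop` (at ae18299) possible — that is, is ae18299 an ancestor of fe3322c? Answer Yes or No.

No

A fast-forward from ae18299 to fe3322c is possible iff ae18299 is an ancestor of fe3322c.
Ancestors of fe3322c: {a045d0b, ea3cf68, fe3322c}.
ae18299 is not among them, so fast-forward is not possible.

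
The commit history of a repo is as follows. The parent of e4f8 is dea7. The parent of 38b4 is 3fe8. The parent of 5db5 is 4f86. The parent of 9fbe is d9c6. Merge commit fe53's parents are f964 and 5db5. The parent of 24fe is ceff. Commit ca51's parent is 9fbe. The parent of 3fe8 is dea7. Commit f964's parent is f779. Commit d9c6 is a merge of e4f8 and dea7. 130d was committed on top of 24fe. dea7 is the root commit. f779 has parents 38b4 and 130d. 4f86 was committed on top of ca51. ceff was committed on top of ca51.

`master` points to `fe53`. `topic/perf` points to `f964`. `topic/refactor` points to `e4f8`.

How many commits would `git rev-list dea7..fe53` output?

14

Reachable from fe53: {130d, 24fe, 38b4, 3fe8, 4f86, 5db5, 9fbe, ca51, ceff, d9c6, dea7, e4f8, f779, f964, fe53}.
Reachable from dea7: {dea7}.
In fe53's history but not dea7's: {130d, 24fe, 38b4, 3fe8, 4f86, 5db5, 9fbe, ca51, ceff, d9c6, e4f8, f779, f964, fe53} — 14 commits.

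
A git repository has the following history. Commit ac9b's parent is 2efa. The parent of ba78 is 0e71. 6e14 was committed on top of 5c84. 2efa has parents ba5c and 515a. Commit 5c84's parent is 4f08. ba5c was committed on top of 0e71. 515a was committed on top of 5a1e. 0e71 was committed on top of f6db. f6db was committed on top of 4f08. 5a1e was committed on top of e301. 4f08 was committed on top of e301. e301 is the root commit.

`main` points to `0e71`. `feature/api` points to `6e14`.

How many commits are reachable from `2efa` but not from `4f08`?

Reachable from 2efa: {0e71, 2efa, 4f08, 515a, 5a1e, ba5c, e301, f6db}.
Reachable from 4f08: {4f08, e301}.
In 2efa's history but not 4f08's: {0e71, 2efa, 515a, 5a1e, ba5c, f6db} — 6 commits.

6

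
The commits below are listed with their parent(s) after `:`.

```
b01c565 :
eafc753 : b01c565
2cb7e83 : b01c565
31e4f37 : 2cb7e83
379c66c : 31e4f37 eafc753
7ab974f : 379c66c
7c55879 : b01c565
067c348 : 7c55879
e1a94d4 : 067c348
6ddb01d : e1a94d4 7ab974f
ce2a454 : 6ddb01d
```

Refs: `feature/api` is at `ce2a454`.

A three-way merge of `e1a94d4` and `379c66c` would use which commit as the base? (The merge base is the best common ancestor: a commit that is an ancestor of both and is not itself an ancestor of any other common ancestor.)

Ancestors of e1a94d4: {067c348, 7c55879, b01c565, e1a94d4}.
Ancestors of 379c66c: {2cb7e83, 31e4f37, 379c66c, b01c565, eafc753}.
Common ancestors: {b01c565}.
The only common ancestor is b01c565, so it is the merge base.

b01c565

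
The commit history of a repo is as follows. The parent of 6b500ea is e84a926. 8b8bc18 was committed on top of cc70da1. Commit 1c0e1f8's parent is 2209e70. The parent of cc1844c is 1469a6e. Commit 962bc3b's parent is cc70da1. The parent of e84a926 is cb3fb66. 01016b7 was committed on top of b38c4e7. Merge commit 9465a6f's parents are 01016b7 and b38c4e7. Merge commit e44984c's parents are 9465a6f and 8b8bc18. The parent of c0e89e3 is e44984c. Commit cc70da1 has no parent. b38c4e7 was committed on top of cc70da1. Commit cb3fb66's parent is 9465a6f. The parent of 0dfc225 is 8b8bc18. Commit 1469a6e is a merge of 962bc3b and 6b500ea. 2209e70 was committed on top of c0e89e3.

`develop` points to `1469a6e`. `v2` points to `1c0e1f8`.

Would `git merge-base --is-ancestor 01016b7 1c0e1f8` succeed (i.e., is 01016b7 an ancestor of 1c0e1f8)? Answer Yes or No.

Ancestors of 1c0e1f8 (commits reachable by following parents): {01016b7, 1c0e1f8, 2209e70, 8b8bc18, 9465a6f, b38c4e7, c0e89e3, cc70da1, e44984c}.
01016b7 is in that set, so it is an ancestor of 1c0e1f8.

Yes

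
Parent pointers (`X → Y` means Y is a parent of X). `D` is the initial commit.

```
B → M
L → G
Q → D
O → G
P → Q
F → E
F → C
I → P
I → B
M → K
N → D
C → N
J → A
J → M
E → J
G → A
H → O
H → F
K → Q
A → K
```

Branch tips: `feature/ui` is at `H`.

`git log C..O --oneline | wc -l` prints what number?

5

Reachable from O: {A, D, G, K, O, Q}.
Reachable from C: {C, D, N}.
In O's history but not C's: {A, G, K, O, Q} — 5 commits.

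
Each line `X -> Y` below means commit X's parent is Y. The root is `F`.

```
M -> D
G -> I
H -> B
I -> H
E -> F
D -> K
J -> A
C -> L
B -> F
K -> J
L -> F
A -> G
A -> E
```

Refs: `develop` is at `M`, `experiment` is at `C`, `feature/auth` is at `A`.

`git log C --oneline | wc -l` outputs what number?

Walking parent pointers from C: reachable set = {C, F, L}.
That is 3 commits.

3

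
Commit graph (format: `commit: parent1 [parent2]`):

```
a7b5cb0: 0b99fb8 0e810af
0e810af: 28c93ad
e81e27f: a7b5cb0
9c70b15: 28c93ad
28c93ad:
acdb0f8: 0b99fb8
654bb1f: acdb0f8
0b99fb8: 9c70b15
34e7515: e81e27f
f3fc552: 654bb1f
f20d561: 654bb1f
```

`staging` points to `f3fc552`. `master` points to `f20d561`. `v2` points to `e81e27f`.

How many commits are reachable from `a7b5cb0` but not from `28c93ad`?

Reachable from a7b5cb0: {0b99fb8, 0e810af, 28c93ad, 9c70b15, a7b5cb0}.
Reachable from 28c93ad: {28c93ad}.
In a7b5cb0's history but not 28c93ad's: {0b99fb8, 0e810af, 9c70b15, a7b5cb0} — 4 commits.

4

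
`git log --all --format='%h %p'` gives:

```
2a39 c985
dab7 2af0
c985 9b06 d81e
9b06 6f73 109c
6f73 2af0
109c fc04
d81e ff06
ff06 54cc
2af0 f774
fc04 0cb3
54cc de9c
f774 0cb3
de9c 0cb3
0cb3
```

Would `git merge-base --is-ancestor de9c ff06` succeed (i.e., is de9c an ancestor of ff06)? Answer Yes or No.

Ancestors of ff06 (commits reachable by following parents): {0cb3, 54cc, de9c, ff06}.
de9c is in that set, so it is an ancestor of ff06.

Yes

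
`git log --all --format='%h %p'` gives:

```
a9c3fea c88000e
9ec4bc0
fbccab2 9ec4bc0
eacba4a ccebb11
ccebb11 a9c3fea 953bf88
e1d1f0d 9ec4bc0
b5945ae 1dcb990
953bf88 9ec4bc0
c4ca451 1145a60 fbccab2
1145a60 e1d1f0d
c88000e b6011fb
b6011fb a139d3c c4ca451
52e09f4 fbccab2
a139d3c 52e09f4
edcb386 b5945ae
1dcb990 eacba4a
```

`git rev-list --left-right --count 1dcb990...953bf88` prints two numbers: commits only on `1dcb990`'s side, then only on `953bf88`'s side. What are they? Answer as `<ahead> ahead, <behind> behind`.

Reachable from 1dcb990: {1145a60, 1dcb990, 52e09f4, 953bf88, 9ec4bc0, a139d3c, a9c3fea, b6011fb, c4ca451, c88000e, ccebb11, e1d1f0d, eacba4a, fbccab2}.
Reachable from 953bf88: {953bf88, 9ec4bc0}.
Only in 1dcb990's history (ahead): {1145a60, 1dcb990, 52e09f4, a139d3c, a9c3fea, b6011fb, c4ca451, c88000e, ccebb11, e1d1f0d, eacba4a, fbccab2} — 12.
Only in 953bf88's history (behind): {} — 0.

12 ahead, 0 behind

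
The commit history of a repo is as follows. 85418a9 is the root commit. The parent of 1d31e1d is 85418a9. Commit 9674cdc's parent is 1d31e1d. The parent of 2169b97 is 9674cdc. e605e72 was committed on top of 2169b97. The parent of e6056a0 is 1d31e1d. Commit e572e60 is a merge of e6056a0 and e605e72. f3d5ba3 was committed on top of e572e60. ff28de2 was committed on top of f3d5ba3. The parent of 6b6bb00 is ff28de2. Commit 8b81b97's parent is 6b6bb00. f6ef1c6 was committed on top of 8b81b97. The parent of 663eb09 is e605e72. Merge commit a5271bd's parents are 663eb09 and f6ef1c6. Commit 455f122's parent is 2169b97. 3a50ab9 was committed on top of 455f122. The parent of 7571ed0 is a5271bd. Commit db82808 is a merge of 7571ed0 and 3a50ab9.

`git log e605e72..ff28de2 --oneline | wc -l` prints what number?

Reachable from ff28de2: {1d31e1d, 2169b97, 85418a9, 9674cdc, e572e60, e6056a0, e605e72, f3d5ba3, ff28de2}.
Reachable from e605e72: {1d31e1d, 2169b97, 85418a9, 9674cdc, e605e72}.
In ff28de2's history but not e605e72's: {e572e60, e6056a0, f3d5ba3, ff28de2} — 4 commits.

4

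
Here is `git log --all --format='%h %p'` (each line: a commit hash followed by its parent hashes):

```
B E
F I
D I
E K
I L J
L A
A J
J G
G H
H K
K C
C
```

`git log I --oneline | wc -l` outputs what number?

8

Walking parent pointers from I: reachable set = {A, C, G, H, I, J, K, L}.
That is 8 commits.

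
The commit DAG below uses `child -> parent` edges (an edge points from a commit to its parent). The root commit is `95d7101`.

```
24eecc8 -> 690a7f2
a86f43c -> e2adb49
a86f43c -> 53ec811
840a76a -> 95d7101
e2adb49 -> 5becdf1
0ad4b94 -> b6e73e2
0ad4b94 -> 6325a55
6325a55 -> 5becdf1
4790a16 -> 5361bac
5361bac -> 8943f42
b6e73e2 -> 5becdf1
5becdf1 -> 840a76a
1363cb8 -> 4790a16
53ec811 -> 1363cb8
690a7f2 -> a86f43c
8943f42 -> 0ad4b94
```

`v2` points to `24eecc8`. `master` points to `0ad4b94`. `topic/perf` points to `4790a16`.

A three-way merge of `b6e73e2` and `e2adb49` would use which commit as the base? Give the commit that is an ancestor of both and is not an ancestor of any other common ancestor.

5becdf1

Ancestors of b6e73e2: {5becdf1, 840a76a, 95d7101, b6e73e2}.
Ancestors of e2adb49: {5becdf1, 840a76a, 95d7101, e2adb49}.
Common ancestors: {5becdf1, 840a76a, 95d7101}.
Among these, 5becdf1 is not an ancestor of any other common ancestor — it is the merge base.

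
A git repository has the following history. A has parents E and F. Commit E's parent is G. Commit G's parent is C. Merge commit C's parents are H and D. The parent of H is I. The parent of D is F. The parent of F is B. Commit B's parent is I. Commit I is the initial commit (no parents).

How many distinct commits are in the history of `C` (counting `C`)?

Walking parent pointers from C: reachable set = {B, C, D, F, H, I}.
That is 6 commits.

6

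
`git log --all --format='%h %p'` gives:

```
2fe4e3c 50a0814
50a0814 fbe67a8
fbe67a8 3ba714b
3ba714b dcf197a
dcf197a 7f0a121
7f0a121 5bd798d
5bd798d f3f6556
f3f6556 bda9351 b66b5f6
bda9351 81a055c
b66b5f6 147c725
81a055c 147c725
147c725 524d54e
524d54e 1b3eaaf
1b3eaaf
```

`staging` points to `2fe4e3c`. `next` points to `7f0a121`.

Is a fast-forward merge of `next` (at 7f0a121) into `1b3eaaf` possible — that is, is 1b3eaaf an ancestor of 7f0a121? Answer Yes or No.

A fast-forward from 1b3eaaf to 7f0a121 is possible iff 1b3eaaf is an ancestor of 7f0a121.
Ancestors of 7f0a121: {147c725, 1b3eaaf, 524d54e, 5bd798d, 7f0a121, 81a055c, b66b5f6, bda9351, f3f6556}.
1b3eaaf is among them, so fast-forward is possible.

Yes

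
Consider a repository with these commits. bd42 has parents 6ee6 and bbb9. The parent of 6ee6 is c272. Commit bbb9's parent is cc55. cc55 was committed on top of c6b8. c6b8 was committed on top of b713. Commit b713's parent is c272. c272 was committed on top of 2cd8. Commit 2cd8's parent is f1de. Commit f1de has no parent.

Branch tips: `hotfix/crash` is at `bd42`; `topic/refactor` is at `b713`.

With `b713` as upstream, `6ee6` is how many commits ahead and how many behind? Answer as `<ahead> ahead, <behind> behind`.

1 ahead, 1 behind

Reachable from 6ee6: {2cd8, 6ee6, c272, f1de}.
Reachable from b713: {2cd8, b713, c272, f1de}.
Only in 6ee6's history (ahead): {6ee6} — 1.
Only in b713's history (behind): {b713} — 1.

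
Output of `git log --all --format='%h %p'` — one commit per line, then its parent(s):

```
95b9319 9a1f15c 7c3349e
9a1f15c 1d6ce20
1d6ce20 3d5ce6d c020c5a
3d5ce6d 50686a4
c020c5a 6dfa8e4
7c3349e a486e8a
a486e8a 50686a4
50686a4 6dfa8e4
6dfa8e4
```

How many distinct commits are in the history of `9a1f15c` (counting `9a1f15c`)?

Walking parent pointers from 9a1f15c: reachable set = {1d6ce20, 3d5ce6d, 50686a4, 6dfa8e4, 9a1f15c, c020c5a}.
That is 6 commits.

6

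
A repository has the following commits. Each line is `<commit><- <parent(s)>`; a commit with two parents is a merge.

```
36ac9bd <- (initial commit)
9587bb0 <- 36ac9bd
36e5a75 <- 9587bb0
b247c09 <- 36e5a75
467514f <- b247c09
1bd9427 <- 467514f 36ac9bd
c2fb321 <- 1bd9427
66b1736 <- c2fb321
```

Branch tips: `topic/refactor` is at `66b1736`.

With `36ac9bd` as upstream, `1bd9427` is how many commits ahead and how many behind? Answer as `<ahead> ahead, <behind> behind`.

Reachable from 1bd9427: {1bd9427, 36ac9bd, 36e5a75, 467514f, 9587bb0, b247c09}.
Reachable from 36ac9bd: {36ac9bd}.
Only in 1bd9427's history (ahead): {1bd9427, 36e5a75, 467514f, 9587bb0, b247c09} — 5.
Only in 36ac9bd's history (behind): {} — 0.

5 ahead, 0 behind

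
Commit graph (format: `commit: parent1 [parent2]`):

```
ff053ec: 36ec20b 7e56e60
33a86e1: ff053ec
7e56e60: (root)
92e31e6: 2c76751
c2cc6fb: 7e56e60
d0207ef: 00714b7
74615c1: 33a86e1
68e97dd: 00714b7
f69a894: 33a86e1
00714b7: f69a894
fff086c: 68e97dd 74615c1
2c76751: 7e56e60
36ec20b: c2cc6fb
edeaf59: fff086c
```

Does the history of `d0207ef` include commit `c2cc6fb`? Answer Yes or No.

Yes

Ancestors of d0207ef (commits reachable by following parents): {00714b7, 33a86e1, 36ec20b, 7e56e60, c2cc6fb, d0207ef, f69a894, ff053ec}.
c2cc6fb is in that set, so it is an ancestor of d0207ef.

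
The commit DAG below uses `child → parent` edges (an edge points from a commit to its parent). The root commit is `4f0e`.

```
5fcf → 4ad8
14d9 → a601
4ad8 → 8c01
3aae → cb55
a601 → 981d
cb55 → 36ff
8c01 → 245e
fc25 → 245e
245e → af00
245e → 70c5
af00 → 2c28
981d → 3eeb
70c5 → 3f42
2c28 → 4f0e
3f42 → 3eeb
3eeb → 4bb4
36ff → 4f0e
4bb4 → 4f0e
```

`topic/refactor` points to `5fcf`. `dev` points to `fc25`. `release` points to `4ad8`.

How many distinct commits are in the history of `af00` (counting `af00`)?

Walking parent pointers from af00: reachable set = {2c28, 4f0e, af00}.
That is 3 commits.

3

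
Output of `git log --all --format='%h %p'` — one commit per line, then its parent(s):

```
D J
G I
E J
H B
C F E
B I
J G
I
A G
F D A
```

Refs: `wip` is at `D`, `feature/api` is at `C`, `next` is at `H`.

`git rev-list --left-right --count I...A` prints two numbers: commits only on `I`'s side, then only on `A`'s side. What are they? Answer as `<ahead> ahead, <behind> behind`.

0 ahead, 2 behind

Reachable from I: {I}.
Reachable from A: {A, G, I}.
Only in I's history (ahead): {} — 0.
Only in A's history (behind): {A, G} — 2.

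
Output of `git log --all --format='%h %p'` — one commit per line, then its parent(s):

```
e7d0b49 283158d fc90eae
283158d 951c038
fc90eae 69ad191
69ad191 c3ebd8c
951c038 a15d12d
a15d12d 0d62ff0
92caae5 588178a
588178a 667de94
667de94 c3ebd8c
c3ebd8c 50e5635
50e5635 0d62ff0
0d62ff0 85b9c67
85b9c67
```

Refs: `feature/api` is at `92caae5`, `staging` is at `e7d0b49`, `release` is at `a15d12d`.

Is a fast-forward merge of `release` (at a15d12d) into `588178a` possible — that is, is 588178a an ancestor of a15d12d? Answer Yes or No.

No

A fast-forward from 588178a to a15d12d is possible iff 588178a is an ancestor of a15d12d.
Ancestors of a15d12d: {0d62ff0, 85b9c67, a15d12d}.
588178a is not among them, so fast-forward is not possible.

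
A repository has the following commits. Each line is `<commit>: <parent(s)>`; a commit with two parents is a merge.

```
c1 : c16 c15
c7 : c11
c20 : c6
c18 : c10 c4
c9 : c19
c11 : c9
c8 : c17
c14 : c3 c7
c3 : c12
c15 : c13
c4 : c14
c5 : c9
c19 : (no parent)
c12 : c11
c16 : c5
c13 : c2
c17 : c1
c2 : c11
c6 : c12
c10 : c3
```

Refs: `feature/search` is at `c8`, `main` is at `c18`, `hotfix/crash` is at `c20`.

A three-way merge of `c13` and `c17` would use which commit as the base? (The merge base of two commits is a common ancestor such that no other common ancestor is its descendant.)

c13

Ancestors of c13: {c11, c13, c19, c2, c9}.
Ancestors of c17: {c1, c11, c13, c15, c16, c17, c19, c2, c5, c9}.
Common ancestors: {c11, c13, c19, c2, c9}.
Among these, c13 is not an ancestor of any other common ancestor — it is the merge base.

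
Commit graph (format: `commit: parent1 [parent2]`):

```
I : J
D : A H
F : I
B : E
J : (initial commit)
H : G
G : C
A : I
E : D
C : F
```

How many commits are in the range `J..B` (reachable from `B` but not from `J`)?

9

Reachable from B: {A, B, C, D, E, F, G, H, I, J}.
Reachable from J: {J}.
In B's history but not J's: {A, B, C, D, E, F, G, H, I} — 9 commits.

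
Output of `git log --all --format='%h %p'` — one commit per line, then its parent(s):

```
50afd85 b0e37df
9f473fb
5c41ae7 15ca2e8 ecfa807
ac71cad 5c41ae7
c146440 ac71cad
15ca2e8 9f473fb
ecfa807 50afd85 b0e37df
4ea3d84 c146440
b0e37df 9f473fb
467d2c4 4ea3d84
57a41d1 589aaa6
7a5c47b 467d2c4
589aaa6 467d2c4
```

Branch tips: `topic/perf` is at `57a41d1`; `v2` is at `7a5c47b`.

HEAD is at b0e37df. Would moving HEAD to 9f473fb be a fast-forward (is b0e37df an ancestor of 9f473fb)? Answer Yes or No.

No

A fast-forward from b0e37df to 9f473fb is possible iff b0e37df is an ancestor of 9f473fb.
Ancestors of 9f473fb: {9f473fb}.
b0e37df is not among them, so fast-forward is not possible.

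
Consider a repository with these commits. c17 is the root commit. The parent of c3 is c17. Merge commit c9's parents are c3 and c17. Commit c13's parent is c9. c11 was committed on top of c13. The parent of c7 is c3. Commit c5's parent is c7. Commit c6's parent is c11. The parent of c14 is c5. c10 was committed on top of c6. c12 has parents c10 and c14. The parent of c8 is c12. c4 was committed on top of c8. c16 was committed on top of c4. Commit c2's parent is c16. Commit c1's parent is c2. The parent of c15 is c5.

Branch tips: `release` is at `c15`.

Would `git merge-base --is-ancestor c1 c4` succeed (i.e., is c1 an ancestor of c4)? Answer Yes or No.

Ancestors of c4: {c10, c11, c12, c13, c14, c17, c3, c4, c5, c6, c7, c8, c9}.
c1 is not in that set, so it is not an ancestor of c4.

No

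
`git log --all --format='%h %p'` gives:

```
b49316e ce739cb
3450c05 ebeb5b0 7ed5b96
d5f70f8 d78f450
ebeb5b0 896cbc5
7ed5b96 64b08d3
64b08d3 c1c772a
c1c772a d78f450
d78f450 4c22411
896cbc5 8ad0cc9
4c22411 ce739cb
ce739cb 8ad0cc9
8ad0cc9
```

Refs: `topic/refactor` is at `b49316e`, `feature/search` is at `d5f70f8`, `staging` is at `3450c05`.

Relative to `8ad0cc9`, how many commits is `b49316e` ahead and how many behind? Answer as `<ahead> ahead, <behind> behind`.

2 ahead, 0 behind

Reachable from b49316e: {8ad0cc9, b49316e, ce739cb}.
Reachable from 8ad0cc9: {8ad0cc9}.
Only in b49316e's history (ahead): {b49316e, ce739cb} — 2.
Only in 8ad0cc9's history (behind): {} — 0.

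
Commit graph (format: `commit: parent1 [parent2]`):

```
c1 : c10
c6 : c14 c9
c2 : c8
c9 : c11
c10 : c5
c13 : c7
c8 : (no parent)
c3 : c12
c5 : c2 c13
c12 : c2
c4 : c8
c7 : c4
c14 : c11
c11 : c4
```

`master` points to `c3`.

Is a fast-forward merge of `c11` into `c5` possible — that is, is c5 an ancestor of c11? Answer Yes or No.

No

A fast-forward from c5 to c11 is possible iff c5 is an ancestor of c11.
Ancestors of c11: {c11, c4, c8}.
c5 is not among them, so fast-forward is not possible.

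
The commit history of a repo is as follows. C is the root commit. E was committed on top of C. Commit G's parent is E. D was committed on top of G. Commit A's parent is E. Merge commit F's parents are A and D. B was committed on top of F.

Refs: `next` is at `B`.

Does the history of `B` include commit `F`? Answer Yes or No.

Ancestors of B (commits reachable by following parents): {A, B, C, D, E, F, G}.
F is in that set, so it is an ancestor of B.

Yes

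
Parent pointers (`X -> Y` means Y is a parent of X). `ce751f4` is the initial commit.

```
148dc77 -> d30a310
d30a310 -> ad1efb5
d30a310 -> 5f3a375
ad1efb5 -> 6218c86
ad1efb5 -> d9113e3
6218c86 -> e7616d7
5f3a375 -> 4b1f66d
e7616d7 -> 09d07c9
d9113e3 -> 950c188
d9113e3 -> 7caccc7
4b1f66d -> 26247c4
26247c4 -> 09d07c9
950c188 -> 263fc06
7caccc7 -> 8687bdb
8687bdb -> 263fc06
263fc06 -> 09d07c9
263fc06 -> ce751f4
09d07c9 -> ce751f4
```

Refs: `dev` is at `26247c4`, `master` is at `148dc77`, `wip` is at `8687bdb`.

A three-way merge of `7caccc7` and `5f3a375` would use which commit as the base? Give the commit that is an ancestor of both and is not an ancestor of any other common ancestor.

09d07c9

Ancestors of 7caccc7: {09d07c9, 263fc06, 7caccc7, 8687bdb, ce751f4}.
Ancestors of 5f3a375: {09d07c9, 26247c4, 4b1f66d, 5f3a375, ce751f4}.
Common ancestors: {09d07c9, ce751f4}.
Among these, 09d07c9 is not an ancestor of any other common ancestor — it is the merge base.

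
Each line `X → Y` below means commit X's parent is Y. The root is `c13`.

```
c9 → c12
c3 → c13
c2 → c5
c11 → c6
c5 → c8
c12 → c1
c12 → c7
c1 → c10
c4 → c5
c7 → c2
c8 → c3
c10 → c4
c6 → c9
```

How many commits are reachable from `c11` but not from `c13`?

12

Reachable from c11: {c1, c10, c11, c12, c13, c2, c3, c4, c5, c6, c7, c8, c9}.
Reachable from c13: {c13}.
In c11's history but not c13's: {c1, c10, c11, c12, c2, c3, c4, c5, c6, c7, c8, c9} — 12 commits.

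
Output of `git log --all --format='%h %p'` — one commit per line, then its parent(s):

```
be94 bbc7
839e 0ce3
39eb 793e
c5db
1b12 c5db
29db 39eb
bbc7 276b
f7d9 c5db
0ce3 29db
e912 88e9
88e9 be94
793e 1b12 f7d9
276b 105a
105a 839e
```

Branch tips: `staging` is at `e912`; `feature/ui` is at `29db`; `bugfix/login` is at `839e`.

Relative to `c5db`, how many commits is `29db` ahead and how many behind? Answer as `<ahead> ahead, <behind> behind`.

5 ahead, 0 behind

Reachable from 29db: {1b12, 29db, 39eb, 793e, c5db, f7d9}.
Reachable from c5db: {c5db}.
Only in 29db's history (ahead): {1b12, 29db, 39eb, 793e, f7d9} — 5.
Only in c5db's history (behind): {} — 0.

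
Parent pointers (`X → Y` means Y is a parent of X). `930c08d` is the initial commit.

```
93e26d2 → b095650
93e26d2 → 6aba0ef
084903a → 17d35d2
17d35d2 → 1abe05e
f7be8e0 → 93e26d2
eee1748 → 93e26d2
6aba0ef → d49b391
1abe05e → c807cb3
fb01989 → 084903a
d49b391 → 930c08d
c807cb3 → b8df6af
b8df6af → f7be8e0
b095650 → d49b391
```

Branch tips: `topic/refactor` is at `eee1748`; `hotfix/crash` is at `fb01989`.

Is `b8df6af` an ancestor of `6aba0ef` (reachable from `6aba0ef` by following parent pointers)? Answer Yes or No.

No

Ancestors of 6aba0ef: {6aba0ef, 930c08d, d49b391}.
b8df6af is not in that set, so it is not an ancestor of 6aba0ef.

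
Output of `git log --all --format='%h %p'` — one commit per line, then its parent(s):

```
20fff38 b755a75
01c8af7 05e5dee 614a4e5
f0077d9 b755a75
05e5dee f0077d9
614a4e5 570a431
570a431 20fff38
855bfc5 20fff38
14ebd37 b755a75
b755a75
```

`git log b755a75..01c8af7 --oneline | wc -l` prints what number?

6

Reachable from 01c8af7: {01c8af7, 05e5dee, 20fff38, 570a431, 614a4e5, b755a75, f0077d9}.
Reachable from b755a75: {b755a75}.
In 01c8af7's history but not b755a75's: {01c8af7, 05e5dee, 20fff38, 570a431, 614a4e5, f0077d9} — 6 commits.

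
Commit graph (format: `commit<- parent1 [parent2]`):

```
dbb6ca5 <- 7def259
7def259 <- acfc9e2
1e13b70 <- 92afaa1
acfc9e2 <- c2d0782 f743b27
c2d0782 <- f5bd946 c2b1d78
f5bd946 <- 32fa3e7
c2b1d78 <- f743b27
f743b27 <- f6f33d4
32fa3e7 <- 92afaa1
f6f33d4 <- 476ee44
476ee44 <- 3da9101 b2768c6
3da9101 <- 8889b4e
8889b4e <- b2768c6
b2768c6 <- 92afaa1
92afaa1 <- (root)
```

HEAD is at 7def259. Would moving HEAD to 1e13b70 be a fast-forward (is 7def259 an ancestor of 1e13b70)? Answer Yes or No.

A fast-forward from 7def259 to 1e13b70 is possible iff 7def259 is an ancestor of 1e13b70.
Ancestors of 1e13b70: {1e13b70, 92afaa1}.
7def259 is not among them, so fast-forward is not possible.

No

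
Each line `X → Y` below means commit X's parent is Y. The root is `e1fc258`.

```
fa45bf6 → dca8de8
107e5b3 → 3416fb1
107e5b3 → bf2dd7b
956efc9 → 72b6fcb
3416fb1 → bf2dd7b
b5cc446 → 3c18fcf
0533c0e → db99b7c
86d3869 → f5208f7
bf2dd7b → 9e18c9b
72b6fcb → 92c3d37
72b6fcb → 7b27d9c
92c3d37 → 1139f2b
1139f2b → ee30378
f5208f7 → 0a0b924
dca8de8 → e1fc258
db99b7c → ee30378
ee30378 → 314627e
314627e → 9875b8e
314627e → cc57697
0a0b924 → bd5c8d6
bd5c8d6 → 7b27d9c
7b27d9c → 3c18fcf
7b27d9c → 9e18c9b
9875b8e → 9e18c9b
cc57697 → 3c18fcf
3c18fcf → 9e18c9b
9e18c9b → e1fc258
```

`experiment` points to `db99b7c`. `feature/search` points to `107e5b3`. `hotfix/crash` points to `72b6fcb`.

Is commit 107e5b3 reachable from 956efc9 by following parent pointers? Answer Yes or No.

Ancestors of 956efc9: {1139f2b, 314627e, 3c18fcf, 72b6fcb, 7b27d9c, 92c3d37, 956efc9, 9875b8e, 9e18c9b, cc57697, e1fc258, ee30378}.
107e5b3 is not in that set, so it is not an ancestor of 956efc9.

No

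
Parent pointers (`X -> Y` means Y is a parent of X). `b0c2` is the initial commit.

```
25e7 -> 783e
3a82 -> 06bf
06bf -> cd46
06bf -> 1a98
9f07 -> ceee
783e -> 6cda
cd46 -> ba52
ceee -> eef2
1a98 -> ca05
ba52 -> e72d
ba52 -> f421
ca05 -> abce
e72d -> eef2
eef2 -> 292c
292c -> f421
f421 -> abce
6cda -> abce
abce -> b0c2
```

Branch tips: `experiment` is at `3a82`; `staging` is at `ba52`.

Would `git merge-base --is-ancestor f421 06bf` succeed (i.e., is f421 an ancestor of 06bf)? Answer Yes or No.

Yes

Ancestors of 06bf (commits reachable by following parents): {06bf, 1a98, 292c, abce, b0c2, ba52, ca05, cd46, e72d, eef2, f421}.
f421 is in that set, so it is an ancestor of 06bf.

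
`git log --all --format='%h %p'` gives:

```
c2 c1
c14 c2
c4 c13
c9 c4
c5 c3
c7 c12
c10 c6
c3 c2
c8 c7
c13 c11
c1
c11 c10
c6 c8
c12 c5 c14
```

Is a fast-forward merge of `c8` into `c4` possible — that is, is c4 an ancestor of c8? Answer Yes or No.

A fast-forward from c4 to c8 is possible iff c4 is an ancestor of c8.
Ancestors of c8: {c1, c12, c14, c2, c3, c5, c7, c8}.
c4 is not among them, so fast-forward is not possible.

No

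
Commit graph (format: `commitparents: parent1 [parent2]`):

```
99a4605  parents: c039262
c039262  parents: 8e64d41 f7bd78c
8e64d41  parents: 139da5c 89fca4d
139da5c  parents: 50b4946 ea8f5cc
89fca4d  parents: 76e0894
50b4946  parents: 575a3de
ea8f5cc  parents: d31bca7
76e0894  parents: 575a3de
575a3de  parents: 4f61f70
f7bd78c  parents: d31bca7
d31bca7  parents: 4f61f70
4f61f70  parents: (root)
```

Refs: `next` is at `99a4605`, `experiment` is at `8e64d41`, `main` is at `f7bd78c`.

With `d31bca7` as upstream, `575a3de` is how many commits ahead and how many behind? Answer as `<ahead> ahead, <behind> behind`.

1 ahead, 1 behind

Reachable from 575a3de: {4f61f70, 575a3de}.
Reachable from d31bca7: {4f61f70, d31bca7}.
Only in 575a3de's history (ahead): {575a3de} — 1.
Only in d31bca7's history (behind): {d31bca7} — 1.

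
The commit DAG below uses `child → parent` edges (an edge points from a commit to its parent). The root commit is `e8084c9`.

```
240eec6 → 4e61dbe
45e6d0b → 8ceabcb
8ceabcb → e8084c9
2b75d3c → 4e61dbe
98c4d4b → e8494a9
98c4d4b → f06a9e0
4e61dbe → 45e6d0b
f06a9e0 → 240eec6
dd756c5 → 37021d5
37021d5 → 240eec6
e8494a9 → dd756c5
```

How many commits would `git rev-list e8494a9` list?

8

Walking parent pointers from e8494a9: reachable set = {240eec6, 37021d5, 45e6d0b, 4e61dbe, 8ceabcb, dd756c5, e8084c9, e8494a9}.
That is 8 commits.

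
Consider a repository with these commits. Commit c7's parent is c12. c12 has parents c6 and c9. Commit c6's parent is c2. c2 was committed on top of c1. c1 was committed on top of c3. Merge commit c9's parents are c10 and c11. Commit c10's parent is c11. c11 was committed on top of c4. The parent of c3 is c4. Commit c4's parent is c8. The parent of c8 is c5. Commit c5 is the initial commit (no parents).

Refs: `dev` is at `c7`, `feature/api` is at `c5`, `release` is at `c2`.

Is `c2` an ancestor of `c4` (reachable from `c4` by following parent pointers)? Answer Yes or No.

Ancestors of c4: {c4, c5, c8}.
c2 is not in that set, so it is not an ancestor of c4.

No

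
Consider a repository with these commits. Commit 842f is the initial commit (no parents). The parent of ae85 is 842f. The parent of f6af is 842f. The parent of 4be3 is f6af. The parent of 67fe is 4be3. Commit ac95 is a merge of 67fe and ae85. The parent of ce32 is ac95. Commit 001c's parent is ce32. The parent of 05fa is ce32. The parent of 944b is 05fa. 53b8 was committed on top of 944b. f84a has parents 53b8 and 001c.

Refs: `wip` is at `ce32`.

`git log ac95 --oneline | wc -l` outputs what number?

6

Walking parent pointers from ac95: reachable set = {4be3, 67fe, 842f, ac95, ae85, f6af}.
That is 6 commits.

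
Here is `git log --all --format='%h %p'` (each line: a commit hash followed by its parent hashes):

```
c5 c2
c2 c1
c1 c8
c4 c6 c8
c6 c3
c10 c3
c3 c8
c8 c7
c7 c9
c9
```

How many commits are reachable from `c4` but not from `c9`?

5

Reachable from c4: {c3, c4, c6, c7, c8, c9}.
Reachable from c9: {c9}.
In c4's history but not c9's: {c3, c4, c6, c7, c8} — 5 commits.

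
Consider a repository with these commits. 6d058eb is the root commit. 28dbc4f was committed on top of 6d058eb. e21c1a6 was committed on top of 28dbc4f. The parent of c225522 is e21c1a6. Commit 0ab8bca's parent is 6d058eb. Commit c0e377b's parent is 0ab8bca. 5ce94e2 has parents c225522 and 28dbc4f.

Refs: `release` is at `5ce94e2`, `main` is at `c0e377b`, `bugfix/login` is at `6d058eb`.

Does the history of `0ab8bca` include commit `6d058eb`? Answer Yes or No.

Ancestors of 0ab8bca (commits reachable by following parents): {0ab8bca, 6d058eb}.
6d058eb is in that set, so it is an ancestor of 0ab8bca.

Yes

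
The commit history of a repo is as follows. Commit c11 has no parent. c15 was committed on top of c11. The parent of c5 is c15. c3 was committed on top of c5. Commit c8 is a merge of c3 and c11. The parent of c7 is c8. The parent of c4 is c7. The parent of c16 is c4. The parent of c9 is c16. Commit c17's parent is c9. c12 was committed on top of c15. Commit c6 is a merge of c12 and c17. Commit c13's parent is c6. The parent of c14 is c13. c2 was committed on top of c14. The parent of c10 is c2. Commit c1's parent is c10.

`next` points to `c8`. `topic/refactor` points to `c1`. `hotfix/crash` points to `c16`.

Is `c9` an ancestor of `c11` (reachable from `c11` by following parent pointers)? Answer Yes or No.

No

Ancestors of c11: {c11}.
c9 is not in that set, so it is not an ancestor of c11.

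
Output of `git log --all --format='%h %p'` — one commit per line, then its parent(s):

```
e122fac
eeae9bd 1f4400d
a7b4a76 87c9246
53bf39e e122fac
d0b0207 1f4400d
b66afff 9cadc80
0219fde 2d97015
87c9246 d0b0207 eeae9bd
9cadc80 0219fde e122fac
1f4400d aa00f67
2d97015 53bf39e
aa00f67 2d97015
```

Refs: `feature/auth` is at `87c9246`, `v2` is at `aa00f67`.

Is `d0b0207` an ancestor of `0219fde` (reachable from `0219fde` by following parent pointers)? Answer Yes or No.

Ancestors of 0219fde: {0219fde, 2d97015, 53bf39e, e122fac}.
d0b0207 is not in that set, so it is not an ancestor of 0219fde.

No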